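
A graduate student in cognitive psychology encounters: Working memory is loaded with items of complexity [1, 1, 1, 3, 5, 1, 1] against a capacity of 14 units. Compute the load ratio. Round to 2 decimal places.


Total complexity = 1 + 1 + 1 + 3 + 5 + 1 + 1 = 13
Load = total / capacity = 13 / 14
= 0.93


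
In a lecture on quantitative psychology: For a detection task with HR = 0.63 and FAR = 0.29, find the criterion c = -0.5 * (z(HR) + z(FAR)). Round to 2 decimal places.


c = -0.5 * (z(HR) + z(FAR))
z(0.63) = 0.3319
z(0.29) = -0.5534
c = -0.5 * (0.3319 + -0.5534)
= -0.5 * -0.2215
= 0.11


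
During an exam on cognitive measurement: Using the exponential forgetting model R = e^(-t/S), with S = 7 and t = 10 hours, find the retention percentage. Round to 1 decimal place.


R = e^(-t/S)
-t/S = -10/7 = -1.428571
R = e^(-1.428571) = 0.239651
Percentage = 0.239651 * 100
= 24.0


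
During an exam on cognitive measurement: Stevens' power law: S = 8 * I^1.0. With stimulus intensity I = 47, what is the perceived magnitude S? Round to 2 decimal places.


S = 8 * 47^1.0
47^1.0 = 47.0
S = 8 * 47.0
= 376.00


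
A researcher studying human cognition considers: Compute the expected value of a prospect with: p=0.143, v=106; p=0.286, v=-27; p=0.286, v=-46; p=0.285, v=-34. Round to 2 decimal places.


EU = sum(p_i * v_i)
0.143 * 106 = 15.158
0.286 * -27 = -7.722
0.286 * -46 = -13.156
0.285 * -34 = -9.69
EU = 15.158 + -7.722 + -13.156 + -9.69
= -15.41


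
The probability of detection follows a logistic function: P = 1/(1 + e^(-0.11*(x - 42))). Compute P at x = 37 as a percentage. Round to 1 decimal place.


P(x) = 1/(1 + e^(-0.11*(37 - 42)))
Exponent = -0.11 * -5 = 0.55
e^(0.55) = 1.733253
P = 1/(1 + 1.733253) = 0.365864
Percentage = 36.6


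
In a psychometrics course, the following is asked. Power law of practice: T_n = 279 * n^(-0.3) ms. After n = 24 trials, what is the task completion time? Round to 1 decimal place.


T_n = 279 * 24^(-0.3)
24^(-0.3) = 0.385422
T_n = 279 * 0.385422
= 107.5 ms


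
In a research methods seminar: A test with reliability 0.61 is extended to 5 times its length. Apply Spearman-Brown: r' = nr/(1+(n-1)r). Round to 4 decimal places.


r_new = n*r / (1 + (n-1)*r)
Numerator = 5 * 0.61 = 3.05
Denominator = 1 + 4 * 0.61 = 3.44
r_new = 3.05 / 3.44
= 0.8866


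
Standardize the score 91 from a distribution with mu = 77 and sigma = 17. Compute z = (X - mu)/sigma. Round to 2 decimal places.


z = (X - mu) / sigma
= (91 - 77) / 17
= 14 / 17
= 0.82


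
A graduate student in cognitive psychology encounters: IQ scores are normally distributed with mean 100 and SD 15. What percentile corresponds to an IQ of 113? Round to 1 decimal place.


z = (IQ - mean) / SD
z = (113 - 100) / 15 = 0.8667
Percentile = Phi(0.8667) * 100
Phi(0.8667) = 0.806947
= 80.7


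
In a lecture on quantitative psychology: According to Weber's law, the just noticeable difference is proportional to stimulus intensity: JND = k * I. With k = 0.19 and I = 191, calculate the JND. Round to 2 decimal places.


JND = k * I
JND = 0.19 * 191
= 36.29


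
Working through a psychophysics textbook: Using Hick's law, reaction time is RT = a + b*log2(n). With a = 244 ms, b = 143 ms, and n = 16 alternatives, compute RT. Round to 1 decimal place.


RT = 244 + 143 * log2(16)
log2(16) = 4.0
RT = 244 + 143 * 4.0
= 244 + 572.0
= 816.0 ms


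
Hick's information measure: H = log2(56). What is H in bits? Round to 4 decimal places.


H = log2(n)
H = log2(56)
= 5.8074


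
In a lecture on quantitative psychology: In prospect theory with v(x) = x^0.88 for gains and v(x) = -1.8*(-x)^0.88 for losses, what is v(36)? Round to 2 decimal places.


Since x = 36 >= 0, use v(x) = x^0.88
36^0.88 = 23.4178
v(36) = 23.42


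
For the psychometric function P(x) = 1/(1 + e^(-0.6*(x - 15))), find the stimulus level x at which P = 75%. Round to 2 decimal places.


At P = 0.75: 0.75 = 1/(1 + e^(-k*(x-x0)))
Solving: e^(-k*(x-x0)) = 1/3
x = x0 + ln(3)/k
ln(3) = 1.0986
x = 15 + 1.0986/0.6
= 15 + 1.831
= 16.83


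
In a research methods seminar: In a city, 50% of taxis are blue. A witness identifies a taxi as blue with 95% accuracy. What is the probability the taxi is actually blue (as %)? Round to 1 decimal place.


P(blue | says blue) = P(says blue | blue)*P(blue) / [P(says blue | blue)*P(blue) + P(says blue | not blue)*P(not blue)]
Numerator = 0.95 * 0.5 = 0.475
False identification = 0.05 * 0.5 = 0.025
P = 0.475 / (0.475 + 0.025)
= 0.475 / 0.5
As percentage = 95.0


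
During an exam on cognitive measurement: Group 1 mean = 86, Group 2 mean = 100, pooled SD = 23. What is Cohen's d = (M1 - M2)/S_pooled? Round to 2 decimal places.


Cohen's d = (M1 - M2) / S_pooled
= (86 - 100) / 23
= -14 / 23
= -0.61


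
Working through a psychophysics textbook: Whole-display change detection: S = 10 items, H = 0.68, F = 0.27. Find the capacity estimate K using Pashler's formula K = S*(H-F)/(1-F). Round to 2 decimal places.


K = S * (H - F) / (1 - F)
H - F = 0.41
1 - F = 0.73
K = 10 * 0.41 / 0.73
= 5.62


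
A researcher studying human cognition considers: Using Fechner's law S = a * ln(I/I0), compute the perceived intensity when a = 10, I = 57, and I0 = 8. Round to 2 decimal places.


S = 10 * ln(57/8)
I/I0 = 7.125
ln(7.125) = 1.9636
S = 10 * 1.9636
= 19.64


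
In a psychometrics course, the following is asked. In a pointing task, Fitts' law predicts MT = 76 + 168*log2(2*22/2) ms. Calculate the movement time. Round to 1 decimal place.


MT = 76 + 168 * log2(2*22/2)
2D/W = 22.0
log2(22.0) = 4.4594
MT = 76 + 168 * 4.4594
= 825.2 ms


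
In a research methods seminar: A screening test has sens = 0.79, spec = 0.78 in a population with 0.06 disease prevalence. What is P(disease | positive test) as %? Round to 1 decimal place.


PPV = (sens * prev) / (sens * prev + (1-spec) * (1-prev))
Numerator = 0.79 * 0.06 = 0.0474
P(positive and no disease) = (1 - spec) * (1 - prev) = (1 - 0.78) * (1 - 0.06) = 0.2068
Denominator = 0.0474 + 0.2068 = 0.2542
PPV = 0.0474 / 0.2542 = 0.186467
As percentage = 18.6


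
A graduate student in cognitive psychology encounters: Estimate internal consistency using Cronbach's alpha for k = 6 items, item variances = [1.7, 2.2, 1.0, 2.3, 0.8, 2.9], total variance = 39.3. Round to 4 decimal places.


alpha = (k/(k-1)) * (1 - sum(s_i^2)/s_total^2)
sum(item variances) = 10.9
k/(k-1) = 6/5 = 1.2
1 - 10.9/39.3 = 1 - 0.277354 = 0.722646
alpha = 1.2 * 0.722646
= 0.8672


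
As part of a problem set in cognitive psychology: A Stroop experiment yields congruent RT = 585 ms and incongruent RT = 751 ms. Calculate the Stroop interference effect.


Stroop effect = RT(incongruent) - RT(congruent)
= 751 - 585
= 166 ms


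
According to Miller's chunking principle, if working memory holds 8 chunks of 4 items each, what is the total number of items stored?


Total items = chunks * items_per_chunk
= 8 * 4
= 32


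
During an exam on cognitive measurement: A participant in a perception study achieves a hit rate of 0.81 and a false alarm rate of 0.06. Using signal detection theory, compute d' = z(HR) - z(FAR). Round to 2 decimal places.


d' = z(HR) - z(FAR)
z(0.81) = 0.8779
z(0.06) = -1.5548
d' = 0.8779 - -1.5548
= 2.43


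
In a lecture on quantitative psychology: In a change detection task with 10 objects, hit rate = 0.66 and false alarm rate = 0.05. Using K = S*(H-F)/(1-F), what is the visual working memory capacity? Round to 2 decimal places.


K = S * (H - F) / (1 - F)
H - F = 0.61
1 - F = 0.95
K = 10 * 0.61 / 0.95
= 6.42


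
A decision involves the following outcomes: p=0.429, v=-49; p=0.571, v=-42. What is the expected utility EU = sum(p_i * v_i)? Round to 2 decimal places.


EU = sum(p_i * v_i)
0.429 * -49 = -21.021
0.571 * -42 = -23.982
EU = -21.021 + -23.982
= -45.00


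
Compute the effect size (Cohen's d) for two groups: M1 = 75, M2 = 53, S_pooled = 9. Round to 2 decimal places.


Cohen's d = (M1 - M2) / S_pooled
= (75 - 53) / 9
= 22 / 9
= 2.44


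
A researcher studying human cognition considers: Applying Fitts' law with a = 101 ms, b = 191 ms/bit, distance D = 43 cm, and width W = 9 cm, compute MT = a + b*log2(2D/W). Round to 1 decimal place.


MT = 101 + 191 * log2(2*43/9)
2D/W = 9.555556
log2(9.555556) = 3.2563
MT = 101 + 191 * 3.2563
= 723.0 ms


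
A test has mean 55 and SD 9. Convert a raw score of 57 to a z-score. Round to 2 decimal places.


z = (X - mu) / sigma
= (57 - 55) / 9
= 2 / 9
= 0.22


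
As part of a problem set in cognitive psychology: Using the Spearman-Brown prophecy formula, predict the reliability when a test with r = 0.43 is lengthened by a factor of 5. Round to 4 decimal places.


r_new = n*r / (1 + (n-1)*r)
Numerator = 5 * 0.43 = 2.15
Denominator = 1 + 4 * 0.43 = 2.72
r_new = 2.15 / 2.72
= 0.7904


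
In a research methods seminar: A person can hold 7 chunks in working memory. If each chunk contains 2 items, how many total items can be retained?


Total items = chunks * items_per_chunk
= 7 * 2
= 14


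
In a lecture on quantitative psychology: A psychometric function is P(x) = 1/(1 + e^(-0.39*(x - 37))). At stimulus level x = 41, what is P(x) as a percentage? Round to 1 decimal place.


P(x) = 1/(1 + e^(-0.39*(41 - 37)))
Exponent = -0.39 * 4 = -1.56
e^(-1.56) = 0.210136
P = 1/(1 + 0.210136) = 0.826353
Percentage = 82.6


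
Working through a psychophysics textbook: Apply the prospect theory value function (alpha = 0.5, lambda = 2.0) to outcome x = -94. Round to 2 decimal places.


Since x = -94 < 0, use v(x) = -lambda*(-x)^alpha
(-x) = 94
94^0.5 = 9.6954
v(-94) = -2.0 * 9.6954
= -19.39


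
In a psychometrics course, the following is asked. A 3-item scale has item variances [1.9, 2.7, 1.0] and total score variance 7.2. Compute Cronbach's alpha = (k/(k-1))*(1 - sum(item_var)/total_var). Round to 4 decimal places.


alpha = (k/(k-1)) * (1 - sum(s_i^2)/s_total^2)
sum(item variances) = 5.6
k/(k-1) = 3/2 = 1.5
1 - 5.6/7.2 = 1 - 0.777778 = 0.222222
alpha = 1.5 * 0.222222
= 0.3333


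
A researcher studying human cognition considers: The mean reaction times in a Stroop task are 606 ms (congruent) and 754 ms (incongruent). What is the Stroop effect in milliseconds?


Stroop effect = RT(incongruent) - RT(congruent)
= 754 - 606
= 148 ms


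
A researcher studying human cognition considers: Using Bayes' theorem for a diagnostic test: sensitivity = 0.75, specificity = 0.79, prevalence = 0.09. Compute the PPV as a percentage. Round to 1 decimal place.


PPV = (sens * prev) / (sens * prev + (1-spec) * (1-prev))
Numerator = 0.75 * 0.09 = 0.0675
P(positive and no disease) = (1 - spec) * (1 - prev) = (1 - 0.79) * (1 - 0.09) = 0.1911
Denominator = 0.0675 + 0.1911 = 0.2586
PPV = 0.0675 / 0.2586 = 0.261021
As percentage = 26.1


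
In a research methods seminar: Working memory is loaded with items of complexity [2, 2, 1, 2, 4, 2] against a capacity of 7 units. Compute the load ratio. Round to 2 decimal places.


Total complexity = 2 + 2 + 1 + 2 + 4 + 2 = 13
Load = total / capacity = 13 / 7
= 1.86


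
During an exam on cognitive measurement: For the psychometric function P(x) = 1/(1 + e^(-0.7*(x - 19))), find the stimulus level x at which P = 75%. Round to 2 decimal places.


At P = 0.75: 0.75 = 1/(1 + e^(-k*(x-x0)))
Solving: e^(-k*(x-x0)) = 1/3
x = x0 + ln(3)/k
ln(3) = 1.0986
x = 19 + 1.0986/0.7
= 19 + 1.5694
= 20.57


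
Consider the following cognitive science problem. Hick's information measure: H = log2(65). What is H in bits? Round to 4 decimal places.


H = log2(n)
H = log2(65)
= 6.0224


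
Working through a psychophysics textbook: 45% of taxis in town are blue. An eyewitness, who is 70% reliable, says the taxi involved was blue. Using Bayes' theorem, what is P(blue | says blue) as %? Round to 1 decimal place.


P(blue | says blue) = P(says blue | blue)*P(blue) / [P(says blue | blue)*P(blue) + P(says blue | not blue)*P(not blue)]
Numerator = 0.7 * 0.45 = 0.315
False identification = 0.3 * 0.55 = 0.165
P = 0.315 / (0.315 + 0.165)
= 0.315 / 0.48
As percentage = 65.6


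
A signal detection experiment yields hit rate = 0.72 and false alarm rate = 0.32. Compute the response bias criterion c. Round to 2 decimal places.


c = -0.5 * (z(HR) + z(FAR))
z(0.72) = 0.5828
z(0.32) = -0.4677
c = -0.5 * (0.5828 + -0.4677)
= -0.5 * 0.1151
= -0.06


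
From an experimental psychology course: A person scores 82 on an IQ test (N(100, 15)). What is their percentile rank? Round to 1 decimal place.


z = (IQ - mean) / SD
z = (82 - 100) / 15 = -1.2
Percentile = Phi(-1.2) * 100
Phi(-1.2) = 0.11507
= 11.5


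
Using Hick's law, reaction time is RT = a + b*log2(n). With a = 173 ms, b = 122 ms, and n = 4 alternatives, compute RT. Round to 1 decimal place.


RT = 173 + 122 * log2(4)
log2(4) = 2.0
RT = 173 + 122 * 2.0
= 173 + 244.0
= 417.0 ms


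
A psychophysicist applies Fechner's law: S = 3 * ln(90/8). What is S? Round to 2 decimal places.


S = 3 * ln(90/8)
I/I0 = 11.25
ln(11.25) = 2.4204
S = 3 * 2.4204
= 7.26


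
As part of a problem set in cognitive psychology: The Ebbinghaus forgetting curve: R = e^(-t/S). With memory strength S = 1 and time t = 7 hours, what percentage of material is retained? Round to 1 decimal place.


R = e^(-t/S)
-t/S = -7/1 = -7.0
R = e^(-7.0) = 0.000912
Percentage = 0.000912 * 100
= 0.1


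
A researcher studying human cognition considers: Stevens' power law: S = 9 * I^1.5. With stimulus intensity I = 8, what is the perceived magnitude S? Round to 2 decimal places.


S = 9 * 8^1.5
8^1.5 = 22.6274
S = 9 * 22.6274
= 203.65


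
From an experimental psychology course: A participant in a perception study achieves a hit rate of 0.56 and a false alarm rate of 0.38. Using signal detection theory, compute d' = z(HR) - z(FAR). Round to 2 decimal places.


d' = z(HR) - z(FAR)
z(0.56) = 0.151
z(0.38) = -0.3055
d' = 0.151 - -0.3055
= 0.46


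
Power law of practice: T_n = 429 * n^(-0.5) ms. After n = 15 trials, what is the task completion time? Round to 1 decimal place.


T_n = 429 * 15^(-0.5)
15^(-0.5) = 0.258199
T_n = 429 * 0.258199
= 110.8 ms


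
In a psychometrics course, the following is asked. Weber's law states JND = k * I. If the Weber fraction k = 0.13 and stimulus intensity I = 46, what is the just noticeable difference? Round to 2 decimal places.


JND = k * I
JND = 0.13 * 46
= 5.98


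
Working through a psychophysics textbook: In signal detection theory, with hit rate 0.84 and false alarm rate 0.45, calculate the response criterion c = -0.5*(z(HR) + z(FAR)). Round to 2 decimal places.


c = -0.5 * (z(HR) + z(FAR))
z(0.84) = 0.9945
z(0.45) = -0.1257
c = -0.5 * (0.9945 + -0.1257)
= -0.5 * 0.8688
= -0.43


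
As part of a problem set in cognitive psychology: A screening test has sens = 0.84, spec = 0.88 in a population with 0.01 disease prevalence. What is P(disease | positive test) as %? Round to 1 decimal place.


PPV = (sens * prev) / (sens * prev + (1-spec) * (1-prev))
Numerator = 0.84 * 0.01 = 0.0084
P(positive and no disease) = (1 - spec) * (1 - prev) = (1 - 0.88) * (1 - 0.01) = 0.1188
Denominator = 0.0084 + 0.1188 = 0.1272
PPV = 0.0084 / 0.1272 = 0.066038
As percentage = 6.6


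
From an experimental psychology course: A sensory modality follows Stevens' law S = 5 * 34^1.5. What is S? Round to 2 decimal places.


S = 5 * 34^1.5
34^1.5 = 198.2524
S = 5 * 198.2524
= 991.26


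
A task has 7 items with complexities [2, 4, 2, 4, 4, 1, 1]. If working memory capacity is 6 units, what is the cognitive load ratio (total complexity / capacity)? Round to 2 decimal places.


Total complexity = 2 + 4 + 2 + 4 + 4 + 1 + 1 = 18
Load = total / capacity = 18 / 6
= 3.00


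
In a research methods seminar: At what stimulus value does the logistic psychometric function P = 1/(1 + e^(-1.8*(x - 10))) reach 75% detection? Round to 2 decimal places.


At P = 0.75: 0.75 = 1/(1 + e^(-k*(x-x0)))
Solving: e^(-k*(x-x0)) = 1/3
x = x0 + ln(3)/k
ln(3) = 1.0986
x = 10 + 1.0986/1.8
= 10 + 0.6103
= 10.61


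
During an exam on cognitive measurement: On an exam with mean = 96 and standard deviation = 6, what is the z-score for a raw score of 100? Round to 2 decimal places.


z = (X - mu) / sigma
= (100 - 96) / 6
= 4 / 6
= 0.67


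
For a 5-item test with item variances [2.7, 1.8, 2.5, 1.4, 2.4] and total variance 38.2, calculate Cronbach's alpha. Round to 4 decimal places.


alpha = (k/(k-1)) * (1 - sum(s_i^2)/s_total^2)
sum(item variances) = 10.8
k/(k-1) = 5/4 = 1.25
1 - 10.8/38.2 = 1 - 0.282723 = 0.717277
alpha = 1.25 * 0.717277
= 0.8966


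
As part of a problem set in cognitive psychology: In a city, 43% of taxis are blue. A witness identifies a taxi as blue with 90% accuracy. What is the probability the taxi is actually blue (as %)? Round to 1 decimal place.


P(blue | says blue) = P(says blue | blue)*P(blue) / [P(says blue | blue)*P(blue) + P(says blue | not blue)*P(not blue)]
Numerator = 0.9 * 0.43 = 0.387
False identification = 0.1 * 0.57 = 0.057
P = 0.387 / (0.387 + 0.057)
= 0.387 / 0.444
As percentage = 87.2


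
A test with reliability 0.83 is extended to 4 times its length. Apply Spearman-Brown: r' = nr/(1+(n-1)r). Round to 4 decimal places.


r_new = n*r / (1 + (n-1)*r)
Numerator = 4 * 0.83 = 3.32
Denominator = 1 + 3 * 0.83 = 3.49
r_new = 3.32 / 3.49
= 0.9513


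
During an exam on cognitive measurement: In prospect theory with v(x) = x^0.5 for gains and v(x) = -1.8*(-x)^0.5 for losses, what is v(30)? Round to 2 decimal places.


Since x = 30 >= 0, use v(x) = x^0.5
30^0.5 = 5.4772
v(30) = 5.48


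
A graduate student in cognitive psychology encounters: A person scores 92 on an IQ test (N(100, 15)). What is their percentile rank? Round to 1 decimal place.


z = (IQ - mean) / SD
z = (92 - 100) / 15 = -0.5333
Percentile = Phi(-0.5333) * 100
Phi(-0.5333) = 0.296913
= 29.7


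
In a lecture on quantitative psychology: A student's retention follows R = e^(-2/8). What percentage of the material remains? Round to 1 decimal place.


R = e^(-t/S)
-t/S = -2/8 = -0.25
R = e^(-0.25) = 0.778801
Percentage = 0.778801 * 100
= 77.9


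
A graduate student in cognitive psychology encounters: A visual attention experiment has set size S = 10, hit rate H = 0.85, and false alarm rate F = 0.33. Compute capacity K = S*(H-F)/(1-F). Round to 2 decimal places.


K = S * (H - F) / (1 - F)
H - F = 0.52
1 - F = 0.67
K = 10 * 0.52 / 0.67
= 7.76


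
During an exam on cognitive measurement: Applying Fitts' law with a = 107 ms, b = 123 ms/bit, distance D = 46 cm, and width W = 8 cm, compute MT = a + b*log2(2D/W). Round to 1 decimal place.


MT = 107 + 123 * log2(2*46/8)
2D/W = 11.5
log2(11.5) = 3.5236
MT = 107 + 123 * 3.5236
= 540.4 ms


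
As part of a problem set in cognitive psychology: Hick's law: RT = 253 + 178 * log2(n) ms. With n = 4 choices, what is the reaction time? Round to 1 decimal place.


RT = 253 + 178 * log2(4)
log2(4) = 2.0
RT = 253 + 178 * 2.0
= 253 + 356.0
= 609.0 ms


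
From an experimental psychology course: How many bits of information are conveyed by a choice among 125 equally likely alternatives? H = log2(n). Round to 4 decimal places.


H = log2(n)
H = log2(125)
= 6.9658


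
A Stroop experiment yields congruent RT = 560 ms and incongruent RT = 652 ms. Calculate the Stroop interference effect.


Stroop effect = RT(incongruent) - RT(congruent)
= 652 - 560
= 92 ms


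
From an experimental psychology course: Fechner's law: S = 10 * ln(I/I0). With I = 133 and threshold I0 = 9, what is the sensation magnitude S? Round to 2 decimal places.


S = 10 * ln(133/9)
I/I0 = 14.777778
ln(14.777778) = 2.6931
S = 10 * 2.6931
= 26.93


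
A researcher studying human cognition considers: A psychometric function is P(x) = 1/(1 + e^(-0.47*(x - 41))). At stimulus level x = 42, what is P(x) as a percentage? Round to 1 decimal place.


P(x) = 1/(1 + e^(-0.47*(42 - 41)))
Exponent = -0.47 * 1 = -0.47
e^(-0.47) = 0.625002
P = 1/(1 + 0.625002) = 0.615384
Percentage = 61.5


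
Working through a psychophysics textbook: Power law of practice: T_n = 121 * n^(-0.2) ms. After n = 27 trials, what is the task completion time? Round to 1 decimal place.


T_n = 121 * 27^(-0.2)
27^(-0.2) = 0.517282
T_n = 121 * 0.517282
= 62.6 ms


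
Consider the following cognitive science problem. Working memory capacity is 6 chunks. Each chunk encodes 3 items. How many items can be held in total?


Total items = chunks * items_per_chunk
= 6 * 3
= 18


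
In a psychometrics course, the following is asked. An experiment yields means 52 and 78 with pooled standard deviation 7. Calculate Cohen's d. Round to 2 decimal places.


Cohen's d = (M1 - M2) / S_pooled
= (52 - 78) / 7
= -26 / 7
= -3.71


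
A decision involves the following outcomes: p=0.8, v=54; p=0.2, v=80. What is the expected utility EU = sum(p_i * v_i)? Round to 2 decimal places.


EU = sum(p_i * v_i)
0.8 * 54 = 43.2
0.2 * 80 = 16.0
EU = 43.2 + 16.0
= 59.20


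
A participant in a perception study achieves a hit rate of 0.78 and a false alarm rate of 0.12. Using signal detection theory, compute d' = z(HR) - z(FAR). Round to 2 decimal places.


d' = z(HR) - z(FAR)
z(0.78) = 0.7722
z(0.12) = -1.175
d' = 0.7722 - -1.175
= 1.95


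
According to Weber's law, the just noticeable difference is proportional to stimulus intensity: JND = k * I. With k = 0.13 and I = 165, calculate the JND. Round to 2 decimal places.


JND = k * I
JND = 0.13 * 165
= 21.45


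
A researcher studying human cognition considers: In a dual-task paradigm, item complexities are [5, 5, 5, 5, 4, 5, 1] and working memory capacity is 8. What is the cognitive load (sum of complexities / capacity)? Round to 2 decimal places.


Total complexity = 5 + 5 + 5 + 5 + 4 + 5 + 1 = 30
Load = total / capacity = 30 / 8
= 3.75


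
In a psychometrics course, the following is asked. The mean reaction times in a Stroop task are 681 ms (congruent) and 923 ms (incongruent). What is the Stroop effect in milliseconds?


Stroop effect = RT(incongruent) - RT(congruent)
= 923 - 681
= 242 ms


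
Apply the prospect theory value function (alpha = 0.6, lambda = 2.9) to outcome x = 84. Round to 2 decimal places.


Since x = 84 >= 0, use v(x) = x^0.6
84^0.6 = 14.2747
v(84) = 14.27


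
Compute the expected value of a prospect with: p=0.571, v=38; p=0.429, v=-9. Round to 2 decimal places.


EU = sum(p_i * v_i)
0.571 * 38 = 21.698
0.429 * -9 = -3.861
EU = 21.698 + -3.861
= 17.84


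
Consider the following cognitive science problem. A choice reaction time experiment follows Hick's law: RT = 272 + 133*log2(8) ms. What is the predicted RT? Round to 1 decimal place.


RT = 272 + 133 * log2(8)
log2(8) = 3.0
RT = 272 + 133 * 3.0
= 272 + 399.0
= 671.0 ms


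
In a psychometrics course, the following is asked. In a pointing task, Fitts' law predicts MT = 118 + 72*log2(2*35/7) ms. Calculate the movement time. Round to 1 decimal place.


MT = 118 + 72 * log2(2*35/7)
2D/W = 10.0
log2(10.0) = 3.3219
MT = 118 + 72 * 3.3219
= 357.2 ms


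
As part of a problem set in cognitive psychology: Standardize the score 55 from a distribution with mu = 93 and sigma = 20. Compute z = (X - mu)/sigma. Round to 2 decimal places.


z = (X - mu) / sigma
= (55 - 93) / 20
= -38 / 20
= -1.90


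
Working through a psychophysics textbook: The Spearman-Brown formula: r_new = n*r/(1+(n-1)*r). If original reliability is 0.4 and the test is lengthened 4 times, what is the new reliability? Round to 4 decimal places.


r_new = n*r / (1 + (n-1)*r)
Numerator = 4 * 0.4 = 1.6
Denominator = 1 + 3 * 0.4 = 2.2
r_new = 1.6 / 2.2
= 0.7273


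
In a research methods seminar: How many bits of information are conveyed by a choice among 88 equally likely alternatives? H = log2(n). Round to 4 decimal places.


H = log2(n)
H = log2(88)
= 6.4594


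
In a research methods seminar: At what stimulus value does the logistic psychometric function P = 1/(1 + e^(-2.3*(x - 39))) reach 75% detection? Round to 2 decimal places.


At P = 0.75: 0.75 = 1/(1 + e^(-k*(x-x0)))
Solving: e^(-k*(x-x0)) = 1/3
x = x0 + ln(3)/k
ln(3) = 1.0986
x = 39 + 1.0986/2.3
= 39 + 0.4777
= 39.48


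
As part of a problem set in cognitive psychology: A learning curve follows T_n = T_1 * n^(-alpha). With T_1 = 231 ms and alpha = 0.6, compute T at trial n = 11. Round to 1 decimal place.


T_n = 231 * 11^(-0.6)
11^(-0.6) = 0.237227
T_n = 231 * 0.237227
= 54.8 ms


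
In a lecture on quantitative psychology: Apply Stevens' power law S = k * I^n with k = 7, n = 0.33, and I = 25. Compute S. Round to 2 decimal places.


S = 7 * 25^0.33
25^0.33 = 2.8928
S = 7 * 2.8928
= 20.25


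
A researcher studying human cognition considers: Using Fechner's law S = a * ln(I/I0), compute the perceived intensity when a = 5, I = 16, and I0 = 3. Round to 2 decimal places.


S = 5 * ln(16/3)
I/I0 = 5.333333
ln(5.333333) = 1.674
S = 5 * 1.674
= 8.37


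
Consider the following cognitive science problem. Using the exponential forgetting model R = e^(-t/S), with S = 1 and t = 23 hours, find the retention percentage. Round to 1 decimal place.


R = e^(-t/S)
-t/S = -23/1 = -23.0
R = e^(-23.0) = 0.0
Percentage = 0.0 * 100
= 0.0


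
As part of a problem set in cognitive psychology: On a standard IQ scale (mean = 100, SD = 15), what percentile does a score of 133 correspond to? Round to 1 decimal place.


z = (IQ - mean) / SD
z = (133 - 100) / 15 = 2.2
Percentile = Phi(2.2) * 100
Phi(2.2) = 0.986097
= 98.6


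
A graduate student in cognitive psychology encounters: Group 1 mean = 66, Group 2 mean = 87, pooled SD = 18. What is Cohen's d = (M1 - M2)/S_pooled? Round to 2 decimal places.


Cohen's d = (M1 - M2) / S_pooled
= (66 - 87) / 18
= -21 / 18
= -1.17


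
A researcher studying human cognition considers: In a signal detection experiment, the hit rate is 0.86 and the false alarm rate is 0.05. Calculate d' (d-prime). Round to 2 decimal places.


d' = z(HR) - z(FAR)
z(0.86) = 1.0803
z(0.05) = -1.6449
d' = 1.0803 - -1.6449
= 2.73


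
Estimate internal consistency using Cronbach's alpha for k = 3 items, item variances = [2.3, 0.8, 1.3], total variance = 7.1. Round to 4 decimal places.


alpha = (k/(k-1)) * (1 - sum(s_i^2)/s_total^2)
sum(item variances) = 4.4
k/(k-1) = 3/2 = 1.5
1 - 4.4/7.1 = 1 - 0.619718 = 0.380282
alpha = 1.5 * 0.380282
= 0.5704


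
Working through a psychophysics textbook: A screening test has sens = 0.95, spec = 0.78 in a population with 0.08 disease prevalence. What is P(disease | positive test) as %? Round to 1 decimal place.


PPV = (sens * prev) / (sens * prev + (1-spec) * (1-prev))
Numerator = 0.95 * 0.08 = 0.076
P(positive and no disease) = (1 - spec) * (1 - prev) = (1 - 0.78) * (1 - 0.08) = 0.2024
Denominator = 0.076 + 0.2024 = 0.2784
PPV = 0.076 / 0.2784 = 0.272989
As percentage = 27.3


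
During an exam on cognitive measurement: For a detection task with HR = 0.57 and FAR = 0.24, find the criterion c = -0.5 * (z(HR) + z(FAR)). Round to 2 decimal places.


c = -0.5 * (z(HR) + z(FAR))
z(0.57) = 0.1764
z(0.24) = -0.7063
c = -0.5 * (0.1764 + -0.7063)
= -0.5 * -0.5299
= 0.26


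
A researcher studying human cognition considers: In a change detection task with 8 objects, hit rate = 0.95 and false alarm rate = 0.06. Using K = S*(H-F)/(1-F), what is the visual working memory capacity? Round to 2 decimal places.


K = S * (H - F) / (1 - F)
H - F = 0.89
1 - F = 0.94
K = 8 * 0.89 / 0.94
= 7.57


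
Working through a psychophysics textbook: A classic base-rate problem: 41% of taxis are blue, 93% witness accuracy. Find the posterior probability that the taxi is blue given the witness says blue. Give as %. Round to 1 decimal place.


P(blue | says blue) = P(says blue | blue)*P(blue) / [P(says blue | blue)*P(blue) + P(says blue | not blue)*P(not blue)]
Numerator = 0.93 * 0.41 = 0.3813
False identification = 0.07 * 0.59 = 0.0413
P = 0.3813 / (0.3813 + 0.0413)
= 0.3813 / 0.4226
As percentage = 90.2


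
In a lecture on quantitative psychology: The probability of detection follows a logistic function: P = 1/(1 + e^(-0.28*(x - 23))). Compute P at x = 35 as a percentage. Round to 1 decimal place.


P(x) = 1/(1 + e^(-0.28*(35 - 23)))
Exponent = -0.28 * 12 = -3.36
e^(-3.36) = 0.034735
P = 1/(1 + 0.034735) = 0.966431
Percentage = 96.6


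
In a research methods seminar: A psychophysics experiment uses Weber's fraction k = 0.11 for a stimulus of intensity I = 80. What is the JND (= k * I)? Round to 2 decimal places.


JND = k * I
JND = 0.11 * 80
= 8.80


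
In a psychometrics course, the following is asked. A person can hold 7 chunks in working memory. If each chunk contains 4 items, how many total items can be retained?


Total items = chunks * items_per_chunk
= 7 * 4
= 28


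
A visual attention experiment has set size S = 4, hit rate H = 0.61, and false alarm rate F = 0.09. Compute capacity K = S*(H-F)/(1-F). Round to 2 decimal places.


K = S * (H - F) / (1 - F)
H - F = 0.52
1 - F = 0.91
K = 4 * 0.52 / 0.91
= 2.29


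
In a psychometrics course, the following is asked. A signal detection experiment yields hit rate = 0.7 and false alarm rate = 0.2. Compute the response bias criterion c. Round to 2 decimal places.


c = -0.5 * (z(HR) + z(FAR))
z(0.7) = 0.5244
z(0.2) = -0.8416
c = -0.5 * (0.5244 + -0.8416)
= -0.5 * -0.3172
= 0.16


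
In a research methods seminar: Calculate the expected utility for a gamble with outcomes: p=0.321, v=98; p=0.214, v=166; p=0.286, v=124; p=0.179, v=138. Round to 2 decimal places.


EU = sum(p_i * v_i)
0.321 * 98 = 31.458
0.214 * 166 = 35.524
0.286 * 124 = 35.464
0.179 * 138 = 24.702
EU = 31.458 + 35.524 + 35.464 + 24.702
= 127.15


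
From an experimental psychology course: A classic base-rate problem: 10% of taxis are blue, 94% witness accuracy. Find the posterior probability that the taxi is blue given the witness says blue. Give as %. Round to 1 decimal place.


P(blue | says blue) = P(says blue | blue)*P(blue) / [P(says blue | blue)*P(blue) + P(says blue | not blue)*P(not blue)]
Numerator = 0.94 * 0.1 = 0.094
False identification = 0.06 * 0.9 = 0.054
P = 0.094 / (0.094 + 0.054)
= 0.094 / 0.148
As percentage = 63.5


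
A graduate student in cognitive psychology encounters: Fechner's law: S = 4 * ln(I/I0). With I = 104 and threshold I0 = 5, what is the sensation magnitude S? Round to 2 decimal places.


S = 4 * ln(104/5)
I/I0 = 20.8
ln(20.8) = 3.035
S = 4 * 3.035
= 12.14


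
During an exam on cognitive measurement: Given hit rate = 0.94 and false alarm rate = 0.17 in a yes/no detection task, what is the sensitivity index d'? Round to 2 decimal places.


d' = z(HR) - z(FAR)
z(0.94) = 1.5548
z(0.17) = -0.9542
d' = 1.5548 - -0.9542
= 2.51


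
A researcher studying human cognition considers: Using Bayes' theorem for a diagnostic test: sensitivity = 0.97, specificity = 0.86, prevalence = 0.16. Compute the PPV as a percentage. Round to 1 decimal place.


PPV = (sens * prev) / (sens * prev + (1-spec) * (1-prev))
Numerator = 0.97 * 0.16 = 0.1552
P(positive and no disease) = (1 - spec) * (1 - prev) = (1 - 0.86) * (1 - 0.16) = 0.1176
Denominator = 0.1552 + 0.1176 = 0.2728
PPV = 0.1552 / 0.2728 = 0.568915
As percentage = 56.9


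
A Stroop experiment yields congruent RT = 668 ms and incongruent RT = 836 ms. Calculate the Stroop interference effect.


Stroop effect = RT(incongruent) - RT(congruent)
= 836 - 668
= 168 ms


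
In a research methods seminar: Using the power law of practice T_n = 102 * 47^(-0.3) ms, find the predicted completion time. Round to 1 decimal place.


T_n = 102 * 47^(-0.3)
47^(-0.3) = 0.315044
T_n = 102 * 0.315044
= 32.1 ms


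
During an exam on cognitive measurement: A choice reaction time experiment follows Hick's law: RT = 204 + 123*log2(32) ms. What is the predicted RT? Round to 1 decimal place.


RT = 204 + 123 * log2(32)
log2(32) = 5.0
RT = 204 + 123 * 5.0
= 204 + 615.0
= 819.0 ms


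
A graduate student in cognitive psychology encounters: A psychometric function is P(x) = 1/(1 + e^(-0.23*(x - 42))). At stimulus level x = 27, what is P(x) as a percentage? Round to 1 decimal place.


P(x) = 1/(1 + e^(-0.23*(27 - 42)))
Exponent = -0.23 * -15 = 3.45
e^(3.45) = 31.500392
P = 1/(1 + 31.500392) = 0.030769
Percentage = 3.1


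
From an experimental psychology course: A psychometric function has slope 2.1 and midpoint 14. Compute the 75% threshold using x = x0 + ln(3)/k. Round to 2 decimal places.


At P = 0.75: 0.75 = 1/(1 + e^(-k*(x-x0)))
Solving: e^(-k*(x-x0)) = 1/3
x = x0 + ln(3)/k
ln(3) = 1.0986
x = 14 + 1.0986/2.1
= 14 + 0.5231
= 14.52


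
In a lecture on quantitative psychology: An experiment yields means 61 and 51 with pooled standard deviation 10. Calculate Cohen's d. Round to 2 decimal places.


Cohen's d = (M1 - M2) / S_pooled
= (61 - 51) / 10
= 10 / 10
= 1.00


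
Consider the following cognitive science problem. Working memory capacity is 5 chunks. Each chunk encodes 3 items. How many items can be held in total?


Total items = chunks * items_per_chunk
= 5 * 3
= 15


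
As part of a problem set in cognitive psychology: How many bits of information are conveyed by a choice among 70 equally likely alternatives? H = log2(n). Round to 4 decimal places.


H = log2(n)
H = log2(70)
= 6.1293


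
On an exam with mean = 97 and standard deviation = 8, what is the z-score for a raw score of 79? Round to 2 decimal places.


z = (X - mu) / sigma
= (79 - 97) / 8
= -18 / 8
= -2.25


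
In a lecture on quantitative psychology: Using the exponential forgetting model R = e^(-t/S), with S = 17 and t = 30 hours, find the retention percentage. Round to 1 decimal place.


R = e^(-t/S)
-t/S = -30/17 = -1.764706
R = e^(-1.764706) = 0.171237
Percentage = 0.171237 * 100
= 17.1


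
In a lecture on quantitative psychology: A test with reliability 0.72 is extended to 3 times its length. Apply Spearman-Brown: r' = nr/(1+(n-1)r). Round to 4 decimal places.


r_new = n*r / (1 + (n-1)*r)
Numerator = 3 * 0.72 = 2.16
Denominator = 1 + 2 * 0.72 = 2.44
r_new = 2.16 / 2.44
= 0.8852


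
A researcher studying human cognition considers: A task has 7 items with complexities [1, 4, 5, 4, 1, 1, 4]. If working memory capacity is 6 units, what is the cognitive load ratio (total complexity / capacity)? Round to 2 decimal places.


Total complexity = 1 + 4 + 5 + 4 + 1 + 1 + 4 = 20
Load = total / capacity = 20 / 6
= 3.33


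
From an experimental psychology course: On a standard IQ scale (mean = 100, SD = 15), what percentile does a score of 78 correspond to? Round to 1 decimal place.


z = (IQ - mean) / SD
z = (78 - 100) / 15 = -1.4667
Percentile = Phi(-1.4667) * 100
Phi(-1.4667) = 0.071229
= 7.1


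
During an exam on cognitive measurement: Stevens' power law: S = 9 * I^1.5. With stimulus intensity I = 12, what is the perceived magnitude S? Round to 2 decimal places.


S = 9 * 12^1.5
12^1.5 = 41.5692
S = 9 * 41.5692
= 374.12


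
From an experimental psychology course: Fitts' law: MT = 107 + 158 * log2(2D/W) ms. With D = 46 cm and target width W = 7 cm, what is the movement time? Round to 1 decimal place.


MT = 107 + 158 * log2(2*46/7)
2D/W = 13.142857
log2(13.142857) = 3.7162
MT = 107 + 158 * 3.7162
= 694.2 ms


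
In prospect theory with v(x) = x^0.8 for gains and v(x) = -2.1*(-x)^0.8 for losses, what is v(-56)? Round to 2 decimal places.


Since x = -56 < 0, use v(x) = -lambda*(-x)^alpha
(-x) = 56
56^0.8 = 25.0352
v(-56) = -2.1 * 25.0352
= -52.57


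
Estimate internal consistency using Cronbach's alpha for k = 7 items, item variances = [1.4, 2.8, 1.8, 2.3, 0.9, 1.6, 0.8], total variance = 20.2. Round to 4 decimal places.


alpha = (k/(k-1)) * (1 - sum(s_i^2)/s_total^2)
sum(item variances) = 11.6
k/(k-1) = 7/6 = 1.166667
1 - 11.6/20.2 = 1 - 0.574257 = 0.425743
alpha = 1.166667 * 0.425743
= 0.4967


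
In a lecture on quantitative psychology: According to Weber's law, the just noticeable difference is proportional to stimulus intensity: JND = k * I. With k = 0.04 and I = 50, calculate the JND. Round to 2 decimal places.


JND = k * I
JND = 0.04 * 50
= 2.00


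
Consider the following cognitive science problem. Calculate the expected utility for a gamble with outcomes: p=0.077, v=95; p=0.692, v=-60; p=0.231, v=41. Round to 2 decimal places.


EU = sum(p_i * v_i)
0.077 * 95 = 7.315
0.692 * -60 = -41.52
0.231 * 41 = 9.471
EU = 7.315 + -41.52 + 9.471
= -24.73


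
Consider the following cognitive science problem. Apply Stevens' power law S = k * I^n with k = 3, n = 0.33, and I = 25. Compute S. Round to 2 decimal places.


S = 3 * 25^0.33
25^0.33 = 2.8928
S = 3 * 2.8928
= 8.68


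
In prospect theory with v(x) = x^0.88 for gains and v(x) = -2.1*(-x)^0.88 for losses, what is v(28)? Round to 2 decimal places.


Since x = 28 >= 0, use v(x) = x^0.88
28^0.88 = 18.7715
v(28) = 18.77


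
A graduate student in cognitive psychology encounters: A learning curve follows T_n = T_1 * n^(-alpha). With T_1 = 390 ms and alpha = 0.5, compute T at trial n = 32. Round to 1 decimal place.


T_n = 390 * 32^(-0.5)
32^(-0.5) = 0.176777
T_n = 390 * 0.176777
= 68.9 ms


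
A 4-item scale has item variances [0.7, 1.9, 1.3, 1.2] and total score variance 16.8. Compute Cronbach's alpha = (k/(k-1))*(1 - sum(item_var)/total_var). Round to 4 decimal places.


alpha = (k/(k-1)) * (1 - sum(s_i^2)/s_total^2)
sum(item variances) = 5.1
k/(k-1) = 4/3 = 1.333333
1 - 5.1/16.8 = 1 - 0.303571 = 0.696429
alpha = 1.333333 * 0.696429
= 0.9286


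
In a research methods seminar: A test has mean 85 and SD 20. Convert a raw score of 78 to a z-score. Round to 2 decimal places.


z = (X - mu) / sigma
= (78 - 85) / 20
= -7 / 20
= -0.35


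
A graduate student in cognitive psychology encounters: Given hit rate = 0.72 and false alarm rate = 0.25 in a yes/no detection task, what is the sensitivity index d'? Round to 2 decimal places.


d' = z(HR) - z(FAR)
z(0.72) = 0.5828
z(0.25) = -0.6745
d' = 0.5828 - -0.6745
= 1.26


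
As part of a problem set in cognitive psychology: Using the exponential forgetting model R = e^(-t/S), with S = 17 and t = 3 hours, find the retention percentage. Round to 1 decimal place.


R = e^(-t/S)
-t/S = -3/17 = -0.176471
R = e^(-0.176471) = 0.838223
Percentage = 0.838223 * 100
= 83.8


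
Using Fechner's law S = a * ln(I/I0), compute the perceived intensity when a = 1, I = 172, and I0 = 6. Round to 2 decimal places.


S = 1 * ln(172/6)
I/I0 = 28.666667
ln(28.666667) = 3.3557
S = 1 * 3.3557
= 3.36


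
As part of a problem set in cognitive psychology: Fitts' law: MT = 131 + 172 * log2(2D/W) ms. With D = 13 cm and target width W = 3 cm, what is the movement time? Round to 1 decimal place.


MT = 131 + 172 * log2(2*13/3)
2D/W = 8.666667
log2(8.666667) = 3.1155
MT = 131 + 172 * 3.1155
= 666.9 ms


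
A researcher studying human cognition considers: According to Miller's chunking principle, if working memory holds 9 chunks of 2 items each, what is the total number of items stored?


Total items = chunks * items_per_chunk
= 9 * 2
= 18


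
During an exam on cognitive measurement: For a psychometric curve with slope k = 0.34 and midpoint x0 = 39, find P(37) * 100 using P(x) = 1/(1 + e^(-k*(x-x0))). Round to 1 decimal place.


P(x) = 1/(1 + e^(-0.34*(37 - 39)))
Exponent = -0.34 * -2 = 0.68
e^(0.68) = 1.973878
P = 1/(1 + 1.973878) = 0.336261
Percentage = 33.6


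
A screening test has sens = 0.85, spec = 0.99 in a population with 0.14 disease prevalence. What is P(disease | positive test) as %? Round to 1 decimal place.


PPV = (sens * prev) / (sens * prev + (1-spec) * (1-prev))
Numerator = 0.85 * 0.14 = 0.119
P(positive and no disease) = (1 - spec) * (1 - prev) = (1 - 0.99) * (1 - 0.14) = 0.0086
Denominator = 0.119 + 0.0086 = 0.1276
PPV = 0.119 / 0.1276 = 0.932602
As percentage = 93.3
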